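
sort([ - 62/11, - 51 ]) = [- 51 ,-62/11 ] 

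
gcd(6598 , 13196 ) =6598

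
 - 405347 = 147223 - 552570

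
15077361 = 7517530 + 7559831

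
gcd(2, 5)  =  1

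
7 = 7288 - 7281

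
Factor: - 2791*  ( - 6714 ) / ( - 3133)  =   - 2^1*3^2*13^( - 1)* 241^(-1)*373^1*2791^1 = - 18738774/3133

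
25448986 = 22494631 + 2954355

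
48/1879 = 48/1879= 0.03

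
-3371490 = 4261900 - 7633390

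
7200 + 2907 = 10107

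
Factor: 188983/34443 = 3^( - 2 )*43^( - 1)*89^( - 1)*188983^1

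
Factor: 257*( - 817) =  - 209969 = -19^1*43^1*257^1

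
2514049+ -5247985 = -2733936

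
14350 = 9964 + 4386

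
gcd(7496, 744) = 8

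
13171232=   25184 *523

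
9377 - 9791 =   -  414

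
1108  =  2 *554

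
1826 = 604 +1222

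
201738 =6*33623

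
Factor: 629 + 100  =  729 =3^6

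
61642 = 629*98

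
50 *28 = 1400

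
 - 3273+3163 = - 110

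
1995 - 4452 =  - 2457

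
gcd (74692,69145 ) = 1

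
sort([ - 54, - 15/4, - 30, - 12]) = [ -54, - 30,-12, - 15/4]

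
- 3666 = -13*282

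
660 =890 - 230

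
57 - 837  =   - 780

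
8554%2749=307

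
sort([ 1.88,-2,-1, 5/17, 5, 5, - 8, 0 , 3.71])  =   [  -  8, - 2, - 1, 0,5/17 , 1.88,3.71,5, 5] 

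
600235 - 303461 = 296774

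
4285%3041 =1244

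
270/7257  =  90/2419 = 0.04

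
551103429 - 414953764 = 136149665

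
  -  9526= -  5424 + -4102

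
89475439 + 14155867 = 103631306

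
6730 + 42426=49156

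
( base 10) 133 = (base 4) 2011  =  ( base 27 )4P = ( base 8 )205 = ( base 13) A3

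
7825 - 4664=3161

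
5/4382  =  5/4382 = 0.00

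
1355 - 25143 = - 23788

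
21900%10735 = 430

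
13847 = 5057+8790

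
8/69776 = 1/8722 = 0.00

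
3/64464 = 1/21488 = 0.00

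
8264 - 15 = 8249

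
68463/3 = 22821 =22821.00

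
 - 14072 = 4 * (-3518) 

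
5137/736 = 6 + 721/736 = 6.98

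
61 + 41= 102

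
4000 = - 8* ( - 500) 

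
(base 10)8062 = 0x1f7e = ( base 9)12047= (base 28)A7Q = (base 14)2D1C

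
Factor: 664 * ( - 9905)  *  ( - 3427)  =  22539104840= 2^3 * 5^1*7^1*23^1*83^1*149^1*283^1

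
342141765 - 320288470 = 21853295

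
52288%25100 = 2088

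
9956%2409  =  320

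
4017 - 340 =3677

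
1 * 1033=1033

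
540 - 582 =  - 42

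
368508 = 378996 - 10488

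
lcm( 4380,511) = 30660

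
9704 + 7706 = 17410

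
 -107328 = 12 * ( -8944)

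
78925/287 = 275 = 275.00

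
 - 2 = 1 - 3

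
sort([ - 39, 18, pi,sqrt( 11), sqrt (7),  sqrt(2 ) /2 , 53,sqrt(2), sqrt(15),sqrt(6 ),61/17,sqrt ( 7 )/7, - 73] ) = [ - 73, - 39,sqrt( 7 )/7 , sqrt ( 2)/2,sqrt( 2), sqrt( 6), sqrt(7),pi,sqrt( 11 ),61/17,sqrt( 15),18, 53 ]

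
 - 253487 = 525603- 779090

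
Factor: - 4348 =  - 2^2* 1087^1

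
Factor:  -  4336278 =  - 2^1 * 3^1 *722713^1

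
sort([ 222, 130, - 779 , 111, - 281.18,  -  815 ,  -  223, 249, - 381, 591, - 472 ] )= [  -  815, - 779, - 472, - 381,- 281.18, - 223 , 111, 130, 222, 249, 591]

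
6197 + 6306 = 12503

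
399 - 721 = -322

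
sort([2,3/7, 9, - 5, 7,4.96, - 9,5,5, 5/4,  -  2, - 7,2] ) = [-9, - 7, - 5, - 2,3/7,5/4,2,2,  4.96,5, 5 , 7  ,  9] 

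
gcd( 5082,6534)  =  726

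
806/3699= 806/3699=0.22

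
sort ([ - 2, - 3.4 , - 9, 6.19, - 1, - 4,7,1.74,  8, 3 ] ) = [ - 9,  -  4, - 3.4, - 2 ,- 1,1.74,3,6.19, 7, 8]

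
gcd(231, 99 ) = 33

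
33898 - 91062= -57164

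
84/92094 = 14/15349 = 0.00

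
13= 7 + 6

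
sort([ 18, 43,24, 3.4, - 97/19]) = [- 97/19 , 3.4, 18 , 24 , 43]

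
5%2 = 1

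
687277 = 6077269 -5389992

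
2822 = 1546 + 1276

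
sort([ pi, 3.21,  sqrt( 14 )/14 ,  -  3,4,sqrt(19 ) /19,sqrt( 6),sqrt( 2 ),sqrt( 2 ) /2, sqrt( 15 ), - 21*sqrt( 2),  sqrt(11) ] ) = [ - 21*sqrt(2) , - 3, sqrt( 19 )/19,sqrt(14) /14,sqrt( 2) /2, sqrt(2 ),sqrt(6),pi,3.21,  sqrt( 11), sqrt(15 ),4 ]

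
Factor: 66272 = 2^5*19^1 * 109^1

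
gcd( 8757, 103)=1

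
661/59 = 661/59= 11.20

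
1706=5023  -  3317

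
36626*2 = 73252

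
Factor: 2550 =2^1*3^1*5^2*17^1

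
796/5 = 796/5 = 159.20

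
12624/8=1578 =1578.00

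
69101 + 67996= 137097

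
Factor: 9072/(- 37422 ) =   -  8/33 = -  2^3 *3^(- 1 ) * 11^( - 1)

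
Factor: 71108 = 2^2*29^1*613^1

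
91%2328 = 91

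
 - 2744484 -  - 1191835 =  - 1552649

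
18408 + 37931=56339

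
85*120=10200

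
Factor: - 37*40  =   - 1480 = -2^3*5^1*37^1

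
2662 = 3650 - 988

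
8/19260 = 2/4815 = 0.00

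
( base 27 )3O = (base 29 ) 3I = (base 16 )69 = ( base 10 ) 105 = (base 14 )77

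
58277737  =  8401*6937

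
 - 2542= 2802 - 5344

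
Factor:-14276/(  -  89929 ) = 2^2*7^(-1 )*29^ ( - 1 )*43^1*83^1 * 443^( - 1)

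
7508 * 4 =30032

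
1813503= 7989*227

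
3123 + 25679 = 28802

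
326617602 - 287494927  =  39122675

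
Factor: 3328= 2^8*13^1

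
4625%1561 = 1503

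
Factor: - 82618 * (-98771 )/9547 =8160262478/9547 = 2^1*43^1*101^1 * 409^1*2297^1*9547^(-1 ) 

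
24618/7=24618/7 = 3516.86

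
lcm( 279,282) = 26226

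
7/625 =7/625 = 0.01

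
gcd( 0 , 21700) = 21700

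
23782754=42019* 566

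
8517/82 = 103 + 71/82=103.87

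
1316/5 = 1316/5= 263.20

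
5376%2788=2588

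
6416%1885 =761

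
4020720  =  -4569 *( - 880) 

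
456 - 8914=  - 8458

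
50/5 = 10 = 10.00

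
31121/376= 31121/376  =  82.77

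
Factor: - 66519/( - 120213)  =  389/703 =19^ ( - 1)*37^ (-1) * 389^1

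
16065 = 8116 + 7949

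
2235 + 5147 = 7382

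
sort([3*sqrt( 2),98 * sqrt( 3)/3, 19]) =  [ 3*sqrt( 2 ) , 19,98 * sqrt(3)/3 ] 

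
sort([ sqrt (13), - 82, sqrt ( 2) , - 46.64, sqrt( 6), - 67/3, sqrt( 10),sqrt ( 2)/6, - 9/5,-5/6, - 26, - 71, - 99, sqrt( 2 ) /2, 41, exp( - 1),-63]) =[ - 99, - 82, - 71 , - 63, - 46.64, - 26, - 67/3, - 9/5,  -  5/6, sqrt(2)/6,exp( - 1 ), sqrt(2 )/2, sqrt( 2), sqrt( 6), sqrt( 10),sqrt( 13 ), 41]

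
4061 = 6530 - 2469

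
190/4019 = 190/4019=   0.05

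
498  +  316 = 814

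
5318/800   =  6+ 259/400 = 6.65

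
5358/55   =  5358/55 = 97.42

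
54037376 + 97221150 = 151258526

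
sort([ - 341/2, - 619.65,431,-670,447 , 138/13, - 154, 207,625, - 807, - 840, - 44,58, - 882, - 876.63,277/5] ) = [  -  882, - 876.63, - 840,- 807, - 670, - 619.65,- 341/2, - 154, - 44, 138/13,277/5,58,207, 431,447,625 ]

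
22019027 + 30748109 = 52767136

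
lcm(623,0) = 0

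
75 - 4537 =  - 4462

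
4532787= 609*7443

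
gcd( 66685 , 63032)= 1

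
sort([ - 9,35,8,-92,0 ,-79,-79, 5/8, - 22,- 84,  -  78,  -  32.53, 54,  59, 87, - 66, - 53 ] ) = [ - 92, - 84 ,-79,  -  79,  -  78,-66, - 53 ,-32.53,  -  22 ,-9,  0 , 5/8, 8 , 35, 54, 59, 87]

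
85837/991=85837/991 = 86.62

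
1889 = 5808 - 3919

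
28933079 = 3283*8813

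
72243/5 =72243/5 = 14448.60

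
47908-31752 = 16156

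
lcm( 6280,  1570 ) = 6280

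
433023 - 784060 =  - 351037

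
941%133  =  10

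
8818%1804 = 1602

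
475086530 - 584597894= - 109511364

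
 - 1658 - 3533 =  - 5191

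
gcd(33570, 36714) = 6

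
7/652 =7/652 =0.01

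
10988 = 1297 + 9691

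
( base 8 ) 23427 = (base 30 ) b3h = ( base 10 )10007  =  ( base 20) 1507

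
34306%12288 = 9730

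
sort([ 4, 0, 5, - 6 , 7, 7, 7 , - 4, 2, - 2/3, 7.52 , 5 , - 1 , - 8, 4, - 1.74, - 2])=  [ - 8 , -6 ,-4, - 2,-1.74, - 1, - 2/3, 0,2, 4,4, 5,5, 7, 7, 7, 7.52]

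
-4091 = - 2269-1822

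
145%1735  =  145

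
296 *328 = 97088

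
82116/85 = 966  +  6/85 = 966.07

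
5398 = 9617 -4219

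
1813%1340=473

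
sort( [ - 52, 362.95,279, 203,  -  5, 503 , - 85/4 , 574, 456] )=[-52, - 85/4, - 5,203, 279, 362.95, 456,503, 574 ]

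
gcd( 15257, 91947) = 1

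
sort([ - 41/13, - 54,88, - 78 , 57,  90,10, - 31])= [-78, - 54, -31,-41/13, 10,57,88,90]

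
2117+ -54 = 2063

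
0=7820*0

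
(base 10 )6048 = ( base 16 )17A0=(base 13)29a3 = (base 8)13640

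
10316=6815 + 3501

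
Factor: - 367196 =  -2^2*41^1 * 2239^1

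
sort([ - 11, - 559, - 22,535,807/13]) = [ - 559, - 22,-11, 807/13, 535 ] 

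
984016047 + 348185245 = 1332201292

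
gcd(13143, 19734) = 39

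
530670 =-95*(  -  5586)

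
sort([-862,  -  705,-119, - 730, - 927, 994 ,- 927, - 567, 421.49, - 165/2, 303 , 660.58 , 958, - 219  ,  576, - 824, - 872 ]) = [ - 927, - 927, - 872, - 862, - 824, - 730, - 705,  -  567, - 219,-119, - 165/2,  303,421.49,576, 660.58,958,994]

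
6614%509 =506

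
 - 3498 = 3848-7346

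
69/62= 1 + 7/62  =  1.11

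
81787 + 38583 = 120370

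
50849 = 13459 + 37390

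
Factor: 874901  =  29^1*30169^1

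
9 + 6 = 15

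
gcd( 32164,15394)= 86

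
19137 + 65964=85101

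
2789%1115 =559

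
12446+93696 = 106142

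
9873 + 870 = 10743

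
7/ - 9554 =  - 7/9554 = - 0.00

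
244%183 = 61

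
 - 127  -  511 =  - 638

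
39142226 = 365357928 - 326215702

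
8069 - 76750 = - 68681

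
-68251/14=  - 4876+13/14 =-4875.07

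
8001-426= 7575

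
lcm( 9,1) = 9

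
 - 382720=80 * ( - 4784)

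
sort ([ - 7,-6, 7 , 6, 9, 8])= [  -  7, - 6, 6,7, 8, 9 ]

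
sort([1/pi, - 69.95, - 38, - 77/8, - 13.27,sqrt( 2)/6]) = [ - 69.95, - 38, - 13.27, - 77/8,  sqrt(2 )/6,1/pi ] 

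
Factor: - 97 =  - 97^1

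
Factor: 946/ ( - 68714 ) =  - 11^1*17^( - 1 )*47^( - 1 )= -  11/799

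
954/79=12 + 6/79 = 12.08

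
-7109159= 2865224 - 9974383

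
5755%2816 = 123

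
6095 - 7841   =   - 1746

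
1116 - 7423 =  - 6307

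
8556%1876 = 1052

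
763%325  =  113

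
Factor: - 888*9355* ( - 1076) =8938590240=2^5*3^1*5^1*37^1 * 269^1* 1871^1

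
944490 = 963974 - 19484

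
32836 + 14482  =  47318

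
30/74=15/37=0.41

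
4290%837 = 105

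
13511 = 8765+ 4746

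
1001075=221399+779676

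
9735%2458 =2361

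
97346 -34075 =63271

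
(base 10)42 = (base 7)60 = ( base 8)52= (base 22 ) 1k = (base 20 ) 22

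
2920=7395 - 4475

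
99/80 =1 + 19/80 = 1.24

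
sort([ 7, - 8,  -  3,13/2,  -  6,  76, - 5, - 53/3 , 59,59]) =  [ - 53/3, - 8, - 6, - 5, - 3,  13/2, 7 , 59, 59,76] 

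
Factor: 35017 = 19^2*97^1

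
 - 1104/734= - 2 + 182/367= - 1.50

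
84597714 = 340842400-256244686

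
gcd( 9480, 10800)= 120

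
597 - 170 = 427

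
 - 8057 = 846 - 8903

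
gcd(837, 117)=9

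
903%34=19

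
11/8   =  1 +3/8 = 1.38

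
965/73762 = 965/73762 = 0.01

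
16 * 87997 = 1407952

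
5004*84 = 420336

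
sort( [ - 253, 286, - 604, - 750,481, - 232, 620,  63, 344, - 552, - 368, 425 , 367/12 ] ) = [ - 750, - 604,-552, - 368, - 253, - 232, 367/12,63, 286, 344, 425,481, 620 ] 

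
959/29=33+2/29 = 33.07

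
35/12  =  35/12 = 2.92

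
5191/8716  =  5191/8716 = 0.60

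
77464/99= 77464/99 = 782.46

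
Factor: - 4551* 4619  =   - 3^1*31^1 *37^1 * 41^1*149^1 = - 21021069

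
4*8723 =34892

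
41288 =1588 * 26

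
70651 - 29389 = 41262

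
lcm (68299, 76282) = 5873714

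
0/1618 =0 = 0.00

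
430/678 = 215/339 = 0.63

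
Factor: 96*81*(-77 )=-2^5* 3^5 * 7^1*11^1=- 598752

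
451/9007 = 451/9007  =  0.05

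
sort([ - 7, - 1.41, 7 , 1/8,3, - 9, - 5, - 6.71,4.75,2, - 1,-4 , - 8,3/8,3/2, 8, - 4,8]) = [  -  9, - 8, - 7,-6.71, - 5,-4, - 4, - 1.41, - 1,1/8, 3/8,3/2, 2,3, 4.75,7 , 8,8] 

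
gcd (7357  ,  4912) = 1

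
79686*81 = 6454566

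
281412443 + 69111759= 350524202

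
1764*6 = 10584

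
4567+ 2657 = 7224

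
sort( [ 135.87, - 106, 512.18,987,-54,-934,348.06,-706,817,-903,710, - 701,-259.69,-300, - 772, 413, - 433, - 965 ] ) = [  -  965,-934, - 903,-772, - 706, - 701,-433, - 300,-259.69, - 106, - 54, 135.87,348.06  ,  413 , 512.18,  710, 817,987]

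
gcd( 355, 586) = 1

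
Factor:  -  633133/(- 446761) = 7^(-1)*63823^(-1 )*633133^1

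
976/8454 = 488/4227= 0.12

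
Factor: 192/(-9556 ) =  - 48/2389 = - 2^4 * 3^1 * 2389^(-1)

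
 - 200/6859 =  - 1 + 6659/6859 = -0.03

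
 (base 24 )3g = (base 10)88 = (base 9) 107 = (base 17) 53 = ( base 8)130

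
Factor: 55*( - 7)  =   - 385 = - 5^1*7^1*11^1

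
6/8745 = 2/2915  =  0.00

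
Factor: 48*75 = 3600= 2^4*3^2*5^2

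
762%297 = 168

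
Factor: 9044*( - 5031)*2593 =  - 2^2*3^2 * 7^1*13^1*17^1*19^1 * 43^1*2593^1 = - 117982443852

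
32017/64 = 500 +17/64 = 500.27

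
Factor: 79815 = 3^1 *5^1*17^1* 313^1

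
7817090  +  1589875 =9406965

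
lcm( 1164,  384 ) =37248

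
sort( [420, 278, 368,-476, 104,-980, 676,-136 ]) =[ - 980,  -  476 , - 136, 104, 278, 368, 420, 676 ] 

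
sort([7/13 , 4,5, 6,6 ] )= [ 7/13 , 4, 5,6,  6]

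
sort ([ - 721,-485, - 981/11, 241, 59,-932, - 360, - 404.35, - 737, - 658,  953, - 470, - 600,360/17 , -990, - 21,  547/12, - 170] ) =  [ - 990,-932, - 737 , - 721,-658, - 600,-485,  -  470, - 404.35, - 360 , - 170, - 981/11,  -  21, 360/17,547/12  ,  59 , 241, 953]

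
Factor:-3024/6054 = - 2^3*3^2*7^1*1009^( - 1)  =  - 504/1009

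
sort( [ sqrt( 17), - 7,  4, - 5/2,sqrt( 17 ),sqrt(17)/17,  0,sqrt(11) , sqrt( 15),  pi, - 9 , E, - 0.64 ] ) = [ -9, - 7,  -  5/2, - 0.64,0,  sqrt(  17 )/17,E,  pi,sqrt( 11 ),sqrt( 15),  4, sqrt( 17 ),sqrt(17)]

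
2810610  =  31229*90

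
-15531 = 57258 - 72789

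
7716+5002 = 12718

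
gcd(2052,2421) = 9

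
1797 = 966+831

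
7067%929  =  564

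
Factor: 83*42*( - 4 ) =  - 13944 = - 2^3*3^1*7^1* 83^1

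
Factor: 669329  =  669329^1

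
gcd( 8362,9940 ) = 2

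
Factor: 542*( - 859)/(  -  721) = 465578/721 = 2^1*7^ (- 1)*103^( - 1)* 271^1*859^1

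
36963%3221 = 1532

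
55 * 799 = 43945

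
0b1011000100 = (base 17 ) 27B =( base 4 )23010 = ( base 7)2031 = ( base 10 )708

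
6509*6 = 39054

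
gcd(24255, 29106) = 4851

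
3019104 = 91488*33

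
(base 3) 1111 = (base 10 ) 40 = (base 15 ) 2A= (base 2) 101000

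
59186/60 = 986+13/30= 986.43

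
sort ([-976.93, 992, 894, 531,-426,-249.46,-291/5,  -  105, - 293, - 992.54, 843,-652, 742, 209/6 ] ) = [  -  992.54, - 976.93, - 652, - 426, - 293,-249.46 , - 105, - 291/5, 209/6, 531, 742, 843, 894, 992 ]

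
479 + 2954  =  3433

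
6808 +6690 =13498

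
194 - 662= -468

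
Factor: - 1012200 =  - 2^3*3^1*5^2*7^1*241^1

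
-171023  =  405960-576983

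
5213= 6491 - 1278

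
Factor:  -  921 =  - 3^1*307^1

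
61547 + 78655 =140202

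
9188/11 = 9188/11 = 835.27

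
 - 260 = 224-484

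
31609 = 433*73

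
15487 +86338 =101825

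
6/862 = 3/431 = 0.01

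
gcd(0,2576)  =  2576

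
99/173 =99/173= 0.57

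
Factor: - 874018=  - 2^1*43^1*10163^1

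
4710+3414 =8124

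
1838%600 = 38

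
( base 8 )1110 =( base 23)129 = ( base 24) 108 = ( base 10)584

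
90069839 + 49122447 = 139192286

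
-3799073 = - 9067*419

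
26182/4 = 13091/2 = 6545.50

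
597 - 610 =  - 13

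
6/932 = 3/466 = 0.01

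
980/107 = 9 + 17/107 = 9.16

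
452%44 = 12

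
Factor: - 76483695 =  - 3^1* 5^1* 131^1*38923^1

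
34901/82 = 34901/82 = 425.62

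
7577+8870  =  16447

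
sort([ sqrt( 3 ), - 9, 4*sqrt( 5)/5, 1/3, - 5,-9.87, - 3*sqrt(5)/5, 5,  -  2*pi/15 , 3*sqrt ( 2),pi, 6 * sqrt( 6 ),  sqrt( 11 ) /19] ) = [ - 9.87 , - 9, - 5, -3*sqrt(5 )/5, -2*pi/15,  sqrt( 11)/19,  1/3,  sqrt(3),4*sqrt( 5)/5, pi, 3*sqrt(2) , 5, 6*sqrt(6)]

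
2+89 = 91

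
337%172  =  165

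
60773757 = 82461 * 737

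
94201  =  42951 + 51250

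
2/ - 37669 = -1 + 37667/37669 = -0.00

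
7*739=5173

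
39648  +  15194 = 54842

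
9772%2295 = 592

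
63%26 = 11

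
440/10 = 44 = 44.00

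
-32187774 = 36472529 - 68660303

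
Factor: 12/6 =2^1  =  2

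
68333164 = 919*74356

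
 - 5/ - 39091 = 5/39091=0.00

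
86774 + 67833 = 154607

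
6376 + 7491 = 13867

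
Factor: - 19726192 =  - 2^4 * 379^1 * 3253^1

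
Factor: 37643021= 13^1 * 31^1*93407^1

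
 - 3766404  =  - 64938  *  58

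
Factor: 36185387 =7^1*179^1*28879^1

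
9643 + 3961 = 13604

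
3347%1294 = 759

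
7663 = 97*79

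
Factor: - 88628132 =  - 2^2*31^1 * 73^1*9791^1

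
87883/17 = 5169 + 10/17 = 5169.59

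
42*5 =210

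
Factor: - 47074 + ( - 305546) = -2^2*3^3*5^1*653^1 = -352620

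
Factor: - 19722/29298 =-173^1*257^( - 1) = - 173/257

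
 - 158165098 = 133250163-291415261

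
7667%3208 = 1251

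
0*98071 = 0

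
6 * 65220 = 391320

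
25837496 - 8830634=17006862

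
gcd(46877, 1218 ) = 1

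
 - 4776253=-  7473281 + 2697028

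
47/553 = 47/553 = 0.08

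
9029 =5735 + 3294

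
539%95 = 64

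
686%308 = 70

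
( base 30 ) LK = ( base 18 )202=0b1010001010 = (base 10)650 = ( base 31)ku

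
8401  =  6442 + 1959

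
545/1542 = 545/1542 = 0.35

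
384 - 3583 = -3199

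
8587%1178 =341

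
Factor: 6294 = 2^1*3^1 * 1049^1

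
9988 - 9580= 408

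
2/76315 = 2/76315  =  0.00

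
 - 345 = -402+57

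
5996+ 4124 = 10120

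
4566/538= 8 + 131/269 = 8.49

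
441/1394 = 441/1394 = 0.32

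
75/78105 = 5/5207 = 0.00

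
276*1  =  276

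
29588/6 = 14794/3 = 4931.33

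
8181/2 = 4090  +  1/2 = 4090.50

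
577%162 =91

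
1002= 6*167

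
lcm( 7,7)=7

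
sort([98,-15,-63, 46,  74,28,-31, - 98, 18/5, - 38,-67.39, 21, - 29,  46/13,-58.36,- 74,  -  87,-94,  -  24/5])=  [-98 , - 94, - 87, - 74, - 67.39, - 63, - 58.36, -38,-31, -29 ,-15,-24/5, 46/13, 18/5,21,28,46,74,98]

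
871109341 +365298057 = 1236407398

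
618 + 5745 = 6363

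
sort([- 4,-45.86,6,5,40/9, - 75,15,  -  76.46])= [  -  76.46 , - 75, - 45.86,-4,40/9,5, 6,15]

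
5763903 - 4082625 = 1681278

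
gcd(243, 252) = 9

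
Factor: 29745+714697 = 2^1*449^1 * 829^1  =  744442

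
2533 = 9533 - 7000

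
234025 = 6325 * 37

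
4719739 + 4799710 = 9519449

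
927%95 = 72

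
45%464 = 45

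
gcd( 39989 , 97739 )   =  1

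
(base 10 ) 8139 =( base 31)8EH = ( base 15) 2629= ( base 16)1fcb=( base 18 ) 1723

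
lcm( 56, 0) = 0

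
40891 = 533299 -492408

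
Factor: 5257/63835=7/85 = 5^( - 1 )*  7^1*17^( -1) 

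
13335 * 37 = 493395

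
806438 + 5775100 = 6581538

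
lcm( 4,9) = 36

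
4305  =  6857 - 2552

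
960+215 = 1175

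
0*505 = 0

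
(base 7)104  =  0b110101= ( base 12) 45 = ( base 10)53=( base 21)2B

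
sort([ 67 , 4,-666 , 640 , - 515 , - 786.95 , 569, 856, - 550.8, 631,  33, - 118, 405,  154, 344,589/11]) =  [ -786.95,-666,-550.8,-515, - 118, 4, 33, 589/11 , 67,154,344,405,  569, 631,640, 856 ] 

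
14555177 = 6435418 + 8119759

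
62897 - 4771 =58126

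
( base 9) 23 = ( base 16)15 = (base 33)l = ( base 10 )21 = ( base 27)l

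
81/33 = 2 + 5/11=2.45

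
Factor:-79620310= - 2^1 * 5^1 * 7^1*11^1*53^1* 1951^1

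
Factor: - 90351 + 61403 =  -28948 = -  2^2*7237^1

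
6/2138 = 3/1069 =0.00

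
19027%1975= 1252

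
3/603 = 1/201 =0.00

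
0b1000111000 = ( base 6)2344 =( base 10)568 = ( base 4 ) 20320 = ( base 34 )GO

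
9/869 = 9/869 = 0.01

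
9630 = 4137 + 5493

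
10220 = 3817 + 6403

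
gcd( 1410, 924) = 6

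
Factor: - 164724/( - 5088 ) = 259/8 = 2^( - 3)*7^1*37^1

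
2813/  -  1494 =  - 2 + 175/1494 =-  1.88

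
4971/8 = 4971/8 = 621.38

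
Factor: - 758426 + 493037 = - 265389 = - 3^1 * 88463^1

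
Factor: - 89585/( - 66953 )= 5^1*19^1*71^( - 1 ) = 95/71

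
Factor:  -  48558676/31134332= - 12139669/7783583= - 139^(-1 )*1621^1* 7489^1*55997^(  -  1)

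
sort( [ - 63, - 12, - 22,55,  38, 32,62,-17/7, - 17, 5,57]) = [ - 63,-22, - 17, - 12, - 17/7, 5, 32,38,55,57,62]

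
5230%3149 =2081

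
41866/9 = 4651  +  7/9 = 4651.78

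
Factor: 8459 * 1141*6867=3^2*7^2 * 11^1*109^1 * 163^1*769^1  =  66278354373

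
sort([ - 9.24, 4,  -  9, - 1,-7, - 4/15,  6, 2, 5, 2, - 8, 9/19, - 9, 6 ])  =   [-9.24,-9, - 9, - 8,-7 ,  -  1, - 4/15,9/19,2,2,4,5,6, 6]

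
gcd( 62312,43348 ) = 4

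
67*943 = 63181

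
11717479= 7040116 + 4677363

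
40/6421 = 40/6421=0.01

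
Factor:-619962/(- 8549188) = 309981/4274594 =2^( - 1 )*3^1*7^1*29^1*509^1 * 937^ ( - 1 )*2281^(-1 ) 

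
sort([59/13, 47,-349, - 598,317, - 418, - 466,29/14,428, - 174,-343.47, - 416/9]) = [-598, - 466,  -  418, - 349, - 343.47, - 174,-416/9,29/14,59/13, 47,317,428]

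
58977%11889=11421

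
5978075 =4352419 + 1625656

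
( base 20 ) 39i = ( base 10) 1398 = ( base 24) 2a6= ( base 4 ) 111312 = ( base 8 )2566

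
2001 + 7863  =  9864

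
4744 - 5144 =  - 400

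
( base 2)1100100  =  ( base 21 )4G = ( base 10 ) 100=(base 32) 34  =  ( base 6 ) 244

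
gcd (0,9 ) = 9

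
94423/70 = 13489/10 = 1348.90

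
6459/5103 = 1+452/1701 = 1.27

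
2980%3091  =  2980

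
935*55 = 51425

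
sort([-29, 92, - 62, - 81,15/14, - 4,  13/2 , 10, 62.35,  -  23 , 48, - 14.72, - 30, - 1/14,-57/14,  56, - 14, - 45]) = [ - 81, - 62, - 45,-30, - 29, - 23, - 14.72, - 14, - 57/14, - 4, - 1/14,15/14,13/2  ,  10,48,  56,  62.35,92 ]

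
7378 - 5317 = 2061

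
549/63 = 8 + 5/7 = 8.71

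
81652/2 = 40826 = 40826.00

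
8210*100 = 821000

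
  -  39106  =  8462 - 47568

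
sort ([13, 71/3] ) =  [13, 71/3 ]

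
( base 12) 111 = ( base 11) 133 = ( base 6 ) 421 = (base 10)157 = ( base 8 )235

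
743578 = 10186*73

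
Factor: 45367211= 5381^1 *8431^1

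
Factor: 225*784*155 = 27342000=2^4*3^2*5^3 * 7^2*31^1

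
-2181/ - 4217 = 2181/4217 = 0.52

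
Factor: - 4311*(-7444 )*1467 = 2^2 * 3^4 * 163^1*479^1 * 1861^1 = 47077620228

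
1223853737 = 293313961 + 930539776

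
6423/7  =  917 + 4/7 = 917.57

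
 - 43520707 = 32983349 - 76504056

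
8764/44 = 2191/11= 199.18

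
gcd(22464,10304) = 64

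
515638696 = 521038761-5400065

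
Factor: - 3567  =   - 3^1*29^1 * 41^1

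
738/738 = 1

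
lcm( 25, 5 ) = 25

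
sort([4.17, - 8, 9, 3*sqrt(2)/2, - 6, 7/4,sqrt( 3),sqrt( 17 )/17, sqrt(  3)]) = [ - 8, - 6,sqrt(17) /17,sqrt( 3 ), sqrt( 3 ),  7/4, 3*sqrt ( 2)/2,4.17, 9]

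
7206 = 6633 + 573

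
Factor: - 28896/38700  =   - 56/75 = - 2^3*3^( - 1)*5^( - 2) *7^1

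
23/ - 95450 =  - 1/4150 = - 0.00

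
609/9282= 29/442 =0.07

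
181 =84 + 97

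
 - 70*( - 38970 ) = 2727900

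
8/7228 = 2/1807 = 0.00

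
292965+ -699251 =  - 406286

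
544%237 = 70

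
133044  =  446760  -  313716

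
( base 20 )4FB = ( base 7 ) 5400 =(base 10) 1911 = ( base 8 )3567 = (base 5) 30121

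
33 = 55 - 22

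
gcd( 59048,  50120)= 8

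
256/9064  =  32/1133 = 0.03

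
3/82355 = 3/82355 = 0.00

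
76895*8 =615160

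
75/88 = 75/88 = 0.85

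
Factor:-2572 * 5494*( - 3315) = 2^3*3^1*5^1 * 13^1*17^1 * 41^1*67^1 * 643^1 = 46842832920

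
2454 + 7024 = 9478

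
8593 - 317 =8276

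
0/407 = 0 = 0.00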